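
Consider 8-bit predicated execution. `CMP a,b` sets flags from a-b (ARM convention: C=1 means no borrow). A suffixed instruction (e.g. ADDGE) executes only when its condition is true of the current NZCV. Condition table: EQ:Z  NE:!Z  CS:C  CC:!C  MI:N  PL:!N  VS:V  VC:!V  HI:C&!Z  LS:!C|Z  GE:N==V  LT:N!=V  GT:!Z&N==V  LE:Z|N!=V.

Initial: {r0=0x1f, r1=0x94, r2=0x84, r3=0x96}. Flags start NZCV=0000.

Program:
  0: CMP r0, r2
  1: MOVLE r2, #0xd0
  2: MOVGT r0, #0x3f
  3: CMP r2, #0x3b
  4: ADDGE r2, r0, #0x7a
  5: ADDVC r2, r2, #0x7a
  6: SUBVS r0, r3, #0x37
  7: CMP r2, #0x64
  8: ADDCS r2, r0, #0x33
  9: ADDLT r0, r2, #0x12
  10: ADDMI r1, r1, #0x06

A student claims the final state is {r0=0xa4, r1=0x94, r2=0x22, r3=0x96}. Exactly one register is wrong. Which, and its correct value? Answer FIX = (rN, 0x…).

0: ✓ CMP  NZCV=1001
1: · MOVLE
2: ✓ MOVGT  r0←0x3f
3: ✓ CMP  NZCV=0011
4: · ADDGE
5: · ADDVC
6: ✓ SUBVS  r0←0x5f
7: ✓ CMP  NZCV=0011
8: ✓ ADDCS  r2←0x92
9: ✓ ADDLT  r0←0xa4
10: · ADDMI

FIX = (r2, 0x92)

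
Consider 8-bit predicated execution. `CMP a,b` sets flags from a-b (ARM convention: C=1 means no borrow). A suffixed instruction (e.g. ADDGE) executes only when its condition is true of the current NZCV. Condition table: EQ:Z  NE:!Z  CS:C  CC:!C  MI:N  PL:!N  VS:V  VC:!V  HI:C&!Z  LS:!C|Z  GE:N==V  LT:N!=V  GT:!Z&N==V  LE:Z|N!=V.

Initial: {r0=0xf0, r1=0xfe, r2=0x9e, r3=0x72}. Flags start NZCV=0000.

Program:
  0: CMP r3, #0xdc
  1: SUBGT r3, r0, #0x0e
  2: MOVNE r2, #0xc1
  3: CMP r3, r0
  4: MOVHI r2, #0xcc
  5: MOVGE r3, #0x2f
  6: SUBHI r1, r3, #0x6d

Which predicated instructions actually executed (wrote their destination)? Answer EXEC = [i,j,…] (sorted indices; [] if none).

EXEC = [1,2]

[0] flags=1001 → (cmp)
[1] flags=1001 GT?T → r3=0xe2
[2] flags=1001 NE?T → r2=0xc1
[3] flags=1000 → (cmp)
[4] flags=1000 HI?F → skip
[5] flags=1000 GE?F → skip
[6] flags=1000 HI?F → skip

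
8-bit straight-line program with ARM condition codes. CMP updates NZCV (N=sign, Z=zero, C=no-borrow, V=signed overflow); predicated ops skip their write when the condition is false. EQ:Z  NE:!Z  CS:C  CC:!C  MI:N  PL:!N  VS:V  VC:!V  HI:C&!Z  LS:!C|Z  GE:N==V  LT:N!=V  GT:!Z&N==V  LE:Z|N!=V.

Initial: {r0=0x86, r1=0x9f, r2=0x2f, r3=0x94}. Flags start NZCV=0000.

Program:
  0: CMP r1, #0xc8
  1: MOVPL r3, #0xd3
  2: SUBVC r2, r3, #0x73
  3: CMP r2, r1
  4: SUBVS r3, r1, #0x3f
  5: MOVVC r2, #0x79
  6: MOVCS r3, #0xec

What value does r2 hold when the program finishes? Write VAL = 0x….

0: ✓ CMP  NZCV=1000
1: · MOVPL
2: ✓ SUBVC  r2←0x21
3: ✓ CMP  NZCV=1001
4: ✓ SUBVS  r3←0x60
5: · MOVVC
6: · MOVCS

VAL = 0x21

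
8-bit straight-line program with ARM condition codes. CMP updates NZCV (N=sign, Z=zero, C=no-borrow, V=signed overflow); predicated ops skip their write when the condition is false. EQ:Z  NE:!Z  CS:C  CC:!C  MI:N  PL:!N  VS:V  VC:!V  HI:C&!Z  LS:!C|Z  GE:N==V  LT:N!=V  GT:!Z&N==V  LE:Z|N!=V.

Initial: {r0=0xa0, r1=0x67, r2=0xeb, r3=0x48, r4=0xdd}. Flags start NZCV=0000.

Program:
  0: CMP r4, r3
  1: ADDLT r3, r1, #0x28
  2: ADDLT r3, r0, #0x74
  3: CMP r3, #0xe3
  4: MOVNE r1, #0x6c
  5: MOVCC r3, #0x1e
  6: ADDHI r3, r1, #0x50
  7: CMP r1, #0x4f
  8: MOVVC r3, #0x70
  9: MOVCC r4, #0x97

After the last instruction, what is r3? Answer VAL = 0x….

0: ✓ CMP  NZCV=1010
1: ✓ ADDLT  r3←0x8f
2: ✓ ADDLT  r3←0x14
3: ✓ CMP  NZCV=0000
4: ✓ MOVNE  r1←0x6c
5: ✓ MOVCC  r3←0x1e
6: · ADDHI
7: ✓ CMP  NZCV=0010
8: ✓ MOVVC  r3←0x70
9: · MOVCC

VAL = 0x70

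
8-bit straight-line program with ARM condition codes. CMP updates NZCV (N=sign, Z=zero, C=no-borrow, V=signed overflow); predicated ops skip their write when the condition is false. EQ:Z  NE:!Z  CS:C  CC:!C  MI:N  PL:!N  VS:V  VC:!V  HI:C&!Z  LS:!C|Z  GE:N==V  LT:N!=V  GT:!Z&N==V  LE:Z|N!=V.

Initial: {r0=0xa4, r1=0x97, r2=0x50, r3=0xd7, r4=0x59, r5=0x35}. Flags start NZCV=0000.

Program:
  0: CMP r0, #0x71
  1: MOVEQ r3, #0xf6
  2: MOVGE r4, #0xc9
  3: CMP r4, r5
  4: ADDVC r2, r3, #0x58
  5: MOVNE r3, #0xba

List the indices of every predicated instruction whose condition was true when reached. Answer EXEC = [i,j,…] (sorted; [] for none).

EXEC = [4,5]

0: ✓ CMP  NZCV=0011
1: · MOVEQ
2: · MOVGE
3: ✓ CMP  NZCV=0010
4: ✓ ADDVC  r2←0x2f
5: ✓ MOVNE  r3←0xba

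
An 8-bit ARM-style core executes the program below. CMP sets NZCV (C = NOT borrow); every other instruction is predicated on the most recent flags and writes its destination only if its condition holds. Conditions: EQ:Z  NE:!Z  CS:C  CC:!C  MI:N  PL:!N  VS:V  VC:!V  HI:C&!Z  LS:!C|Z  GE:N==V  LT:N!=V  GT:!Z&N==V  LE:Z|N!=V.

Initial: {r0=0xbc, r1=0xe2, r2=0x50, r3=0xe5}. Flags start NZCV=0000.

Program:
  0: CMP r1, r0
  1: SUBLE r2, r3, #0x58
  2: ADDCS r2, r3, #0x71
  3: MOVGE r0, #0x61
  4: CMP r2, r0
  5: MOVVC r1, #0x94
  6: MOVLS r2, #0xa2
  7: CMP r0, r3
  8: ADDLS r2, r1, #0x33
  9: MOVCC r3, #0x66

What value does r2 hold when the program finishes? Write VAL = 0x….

VAL = 0xc7

0: ✓ CMP  NZCV=0010
1: · SUBLE
2: ✓ ADDCS  r2←0x56
3: ✓ MOVGE  r0←0x61
4: ✓ CMP  NZCV=1000
5: ✓ MOVVC  r1←0x94
6: ✓ MOVLS  r2←0xa2
7: ✓ CMP  NZCV=0000
8: ✓ ADDLS  r2←0xc7
9: ✓ MOVCC  r3←0x66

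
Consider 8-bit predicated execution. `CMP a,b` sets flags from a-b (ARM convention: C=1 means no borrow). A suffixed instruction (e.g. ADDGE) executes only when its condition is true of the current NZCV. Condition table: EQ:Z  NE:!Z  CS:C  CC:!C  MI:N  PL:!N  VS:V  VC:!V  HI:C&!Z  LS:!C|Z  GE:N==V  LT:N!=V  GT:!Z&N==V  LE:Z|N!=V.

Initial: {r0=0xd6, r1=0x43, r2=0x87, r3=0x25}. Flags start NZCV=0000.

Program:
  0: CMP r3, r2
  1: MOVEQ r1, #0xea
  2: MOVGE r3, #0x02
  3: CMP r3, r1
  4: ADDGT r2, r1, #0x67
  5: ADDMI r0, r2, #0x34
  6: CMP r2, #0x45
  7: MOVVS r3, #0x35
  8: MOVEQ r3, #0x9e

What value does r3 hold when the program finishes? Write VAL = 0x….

VAL = 0x35

[0] flags=1001 → (cmp)
[1] flags=1001 EQ?F → skip
[2] flags=1001 GE?T → r3=0x02
[3] flags=1000 → (cmp)
[4] flags=1000 GT?F → skip
[5] flags=1000 MI?T → r0=0xbb
[6] flags=0011 → (cmp)
[7] flags=0011 VS?T → r3=0x35
[8] flags=0011 EQ?F → skip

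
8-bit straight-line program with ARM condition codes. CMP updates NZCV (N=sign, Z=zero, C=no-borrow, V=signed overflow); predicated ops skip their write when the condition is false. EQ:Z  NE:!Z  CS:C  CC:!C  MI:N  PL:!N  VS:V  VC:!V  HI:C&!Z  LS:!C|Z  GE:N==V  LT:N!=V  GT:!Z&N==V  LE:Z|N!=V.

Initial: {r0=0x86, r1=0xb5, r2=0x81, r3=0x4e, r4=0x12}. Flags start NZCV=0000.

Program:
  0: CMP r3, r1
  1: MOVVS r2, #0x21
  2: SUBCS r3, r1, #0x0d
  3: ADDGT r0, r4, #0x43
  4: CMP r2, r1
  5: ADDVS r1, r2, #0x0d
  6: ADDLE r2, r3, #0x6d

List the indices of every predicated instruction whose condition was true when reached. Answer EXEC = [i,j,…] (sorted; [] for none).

[0] flags=1001 → (cmp)
[1] flags=1001 VS?T → r2=0x21
[2] flags=1001 CS?F → skip
[3] flags=1001 GT?T → r0=0x55
[4] flags=0000 → (cmp)
[5] flags=0000 VS?F → skip
[6] flags=0000 LE?F → skip

EXEC = [1,3]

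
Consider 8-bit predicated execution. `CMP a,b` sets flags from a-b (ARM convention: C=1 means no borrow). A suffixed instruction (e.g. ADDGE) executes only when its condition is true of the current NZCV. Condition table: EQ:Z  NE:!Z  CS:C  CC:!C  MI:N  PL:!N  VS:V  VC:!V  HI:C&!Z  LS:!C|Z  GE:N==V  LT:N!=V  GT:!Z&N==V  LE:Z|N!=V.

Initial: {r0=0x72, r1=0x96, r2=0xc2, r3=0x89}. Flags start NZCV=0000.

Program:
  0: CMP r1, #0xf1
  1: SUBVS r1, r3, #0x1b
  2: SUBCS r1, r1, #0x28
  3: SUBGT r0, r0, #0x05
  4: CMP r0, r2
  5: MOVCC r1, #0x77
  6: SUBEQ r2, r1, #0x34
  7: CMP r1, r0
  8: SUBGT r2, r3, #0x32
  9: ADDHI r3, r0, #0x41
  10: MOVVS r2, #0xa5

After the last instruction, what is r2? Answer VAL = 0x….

VAL = 0x57

0: ✓ CMP  NZCV=1000
1: · SUBVS
2: · SUBCS
3: · SUBGT
4: ✓ CMP  NZCV=1001
5: ✓ MOVCC  r1←0x77
6: · SUBEQ
7: ✓ CMP  NZCV=0010
8: ✓ SUBGT  r2←0x57
9: ✓ ADDHI  r3←0xb3
10: · MOVVS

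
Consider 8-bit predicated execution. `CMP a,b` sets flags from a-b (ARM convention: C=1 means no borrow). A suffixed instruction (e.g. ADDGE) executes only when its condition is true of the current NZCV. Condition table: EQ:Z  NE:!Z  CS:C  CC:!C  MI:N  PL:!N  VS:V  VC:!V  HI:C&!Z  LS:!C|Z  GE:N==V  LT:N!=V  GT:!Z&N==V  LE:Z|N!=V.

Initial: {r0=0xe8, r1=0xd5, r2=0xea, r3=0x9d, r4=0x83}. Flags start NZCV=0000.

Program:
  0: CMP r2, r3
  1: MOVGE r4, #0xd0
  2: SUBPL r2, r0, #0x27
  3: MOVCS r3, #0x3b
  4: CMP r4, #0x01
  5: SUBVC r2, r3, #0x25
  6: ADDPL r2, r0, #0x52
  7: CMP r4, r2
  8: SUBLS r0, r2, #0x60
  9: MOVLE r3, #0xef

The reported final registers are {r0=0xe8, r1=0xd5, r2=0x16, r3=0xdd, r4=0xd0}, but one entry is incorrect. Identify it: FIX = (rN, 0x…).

[0] flags=0010 → (cmp)
[1] flags=0010 GE?T → r4=0xd0
[2] flags=0010 PL?T → r2=0xc1
[3] flags=0010 CS?T → r3=0x3b
[4] flags=1010 → (cmp)
[5] flags=1010 VC?T → r2=0x16
[6] flags=1010 PL?F → skip
[7] flags=1010 → (cmp)
[8] flags=1010 LS?F → skip
[9] flags=1010 LE?T → r3=0xef

FIX = (r3, 0xef)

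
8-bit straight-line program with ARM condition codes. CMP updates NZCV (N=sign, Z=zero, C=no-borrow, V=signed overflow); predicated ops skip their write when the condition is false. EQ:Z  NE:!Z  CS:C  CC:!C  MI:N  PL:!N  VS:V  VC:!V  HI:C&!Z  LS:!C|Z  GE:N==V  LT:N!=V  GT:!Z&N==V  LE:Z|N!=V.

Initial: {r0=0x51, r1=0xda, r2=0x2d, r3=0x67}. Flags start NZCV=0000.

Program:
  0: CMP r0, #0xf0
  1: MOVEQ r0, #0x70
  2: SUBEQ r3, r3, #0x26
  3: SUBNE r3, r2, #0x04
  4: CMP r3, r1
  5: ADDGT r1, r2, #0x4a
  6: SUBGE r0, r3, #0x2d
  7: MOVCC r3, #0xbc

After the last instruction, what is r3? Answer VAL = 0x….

[0] flags=0000 → (cmp)
[1] flags=0000 EQ?F → skip
[2] flags=0000 EQ?F → skip
[3] flags=0000 NE?T → r3=0x29
[4] flags=0000 → (cmp)
[5] flags=0000 GT?T → r1=0x77
[6] flags=0000 GE?T → r0=0xfc
[7] flags=0000 CC?T → r3=0xbc

VAL = 0xbc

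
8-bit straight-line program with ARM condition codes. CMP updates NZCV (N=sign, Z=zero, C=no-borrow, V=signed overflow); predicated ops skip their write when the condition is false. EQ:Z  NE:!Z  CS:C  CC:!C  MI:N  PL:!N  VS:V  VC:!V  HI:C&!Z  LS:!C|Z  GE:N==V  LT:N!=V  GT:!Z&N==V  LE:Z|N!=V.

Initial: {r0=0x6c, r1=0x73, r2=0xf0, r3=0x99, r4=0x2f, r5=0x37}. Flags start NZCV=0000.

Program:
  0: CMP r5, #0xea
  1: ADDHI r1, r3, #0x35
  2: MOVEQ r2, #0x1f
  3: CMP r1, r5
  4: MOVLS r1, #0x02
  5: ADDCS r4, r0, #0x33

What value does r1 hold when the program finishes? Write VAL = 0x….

0: ✓ CMP  NZCV=0000
1: · ADDHI
2: · MOVEQ
3: ✓ CMP  NZCV=0010
4: · MOVLS
5: ✓ ADDCS  r4←0x9f

VAL = 0x73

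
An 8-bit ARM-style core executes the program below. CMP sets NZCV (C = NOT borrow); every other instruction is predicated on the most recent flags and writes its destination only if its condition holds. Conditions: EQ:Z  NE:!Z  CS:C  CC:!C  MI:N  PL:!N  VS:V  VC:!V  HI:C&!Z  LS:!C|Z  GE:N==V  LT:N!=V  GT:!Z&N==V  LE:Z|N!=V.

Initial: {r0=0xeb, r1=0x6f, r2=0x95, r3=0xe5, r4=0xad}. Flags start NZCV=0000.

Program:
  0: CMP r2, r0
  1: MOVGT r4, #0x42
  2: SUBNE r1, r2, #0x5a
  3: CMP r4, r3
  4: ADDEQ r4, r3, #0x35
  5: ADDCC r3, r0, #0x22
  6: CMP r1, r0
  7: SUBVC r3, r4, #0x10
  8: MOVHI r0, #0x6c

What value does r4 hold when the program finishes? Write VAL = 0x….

[0] flags=1000 → (cmp)
[1] flags=1000 GT?F → skip
[2] flags=1000 NE?T → r1=0x3b
[3] flags=1000 → (cmp)
[4] flags=1000 EQ?F → skip
[5] flags=1000 CC?T → r3=0x0d
[6] flags=0000 → (cmp)
[7] flags=0000 VC?T → r3=0x9d
[8] flags=0000 HI?F → skip

VAL = 0xad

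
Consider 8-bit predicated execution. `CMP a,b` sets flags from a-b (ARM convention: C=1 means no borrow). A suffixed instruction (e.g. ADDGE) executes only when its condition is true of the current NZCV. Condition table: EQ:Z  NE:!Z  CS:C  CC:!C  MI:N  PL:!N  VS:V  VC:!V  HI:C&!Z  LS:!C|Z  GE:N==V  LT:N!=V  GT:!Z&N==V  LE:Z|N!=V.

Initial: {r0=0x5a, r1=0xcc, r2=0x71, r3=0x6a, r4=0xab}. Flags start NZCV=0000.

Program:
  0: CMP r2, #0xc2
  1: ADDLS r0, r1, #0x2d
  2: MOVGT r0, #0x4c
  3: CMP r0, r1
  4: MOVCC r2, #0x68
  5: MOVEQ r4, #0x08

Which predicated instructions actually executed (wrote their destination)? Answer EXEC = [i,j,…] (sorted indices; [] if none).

EXEC = [1,2,4]

0: ✓ CMP  NZCV=1001
1: ✓ ADDLS  r0←0xf9
2: ✓ MOVGT  r0←0x4c
3: ✓ CMP  NZCV=1001
4: ✓ MOVCC  r2←0x68
5: · MOVEQ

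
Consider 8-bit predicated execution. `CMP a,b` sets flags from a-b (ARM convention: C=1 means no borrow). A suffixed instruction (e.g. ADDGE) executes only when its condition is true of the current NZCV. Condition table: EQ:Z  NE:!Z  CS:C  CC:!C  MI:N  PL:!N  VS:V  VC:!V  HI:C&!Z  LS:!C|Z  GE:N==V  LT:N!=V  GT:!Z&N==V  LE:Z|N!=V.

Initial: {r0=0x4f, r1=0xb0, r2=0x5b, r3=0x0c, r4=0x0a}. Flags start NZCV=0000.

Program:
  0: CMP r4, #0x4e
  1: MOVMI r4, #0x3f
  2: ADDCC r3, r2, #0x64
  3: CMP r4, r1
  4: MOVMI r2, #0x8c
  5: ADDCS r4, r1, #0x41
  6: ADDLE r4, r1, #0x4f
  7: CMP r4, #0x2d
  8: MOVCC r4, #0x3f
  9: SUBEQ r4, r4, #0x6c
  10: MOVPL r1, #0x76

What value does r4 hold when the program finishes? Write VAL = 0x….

VAL = 0x3f

0: ✓ CMP  NZCV=1000
1: ✓ MOVMI  r4←0x3f
2: ✓ ADDCC  r3←0xbf
3: ✓ CMP  NZCV=1001
4: ✓ MOVMI  r2←0x8c
5: · ADDCS
6: · ADDLE
7: ✓ CMP  NZCV=0010
8: · MOVCC
9: · SUBEQ
10: ✓ MOVPL  r1←0x76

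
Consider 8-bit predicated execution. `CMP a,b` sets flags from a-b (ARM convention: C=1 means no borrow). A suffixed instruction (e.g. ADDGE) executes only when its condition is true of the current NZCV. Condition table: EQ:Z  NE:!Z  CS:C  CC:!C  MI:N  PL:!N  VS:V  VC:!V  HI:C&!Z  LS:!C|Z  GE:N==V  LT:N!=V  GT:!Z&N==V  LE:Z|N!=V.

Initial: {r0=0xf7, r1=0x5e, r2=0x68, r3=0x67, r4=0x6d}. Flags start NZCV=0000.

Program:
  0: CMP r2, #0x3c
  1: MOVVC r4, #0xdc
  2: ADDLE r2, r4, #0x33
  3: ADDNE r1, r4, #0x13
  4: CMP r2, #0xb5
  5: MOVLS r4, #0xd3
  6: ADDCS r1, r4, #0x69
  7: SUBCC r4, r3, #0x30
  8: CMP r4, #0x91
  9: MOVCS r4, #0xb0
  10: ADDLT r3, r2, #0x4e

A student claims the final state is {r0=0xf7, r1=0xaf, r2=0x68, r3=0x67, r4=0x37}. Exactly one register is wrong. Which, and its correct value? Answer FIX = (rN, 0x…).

FIX = (r1, 0xef)

[0] flags=0010 → (cmp)
[1] flags=0010 VC?T → r4=0xdc
[2] flags=0010 LE?F → skip
[3] flags=0010 NE?T → r1=0xef
[4] flags=1001 → (cmp)
[5] flags=1001 LS?T → r4=0xd3
[6] flags=1001 CS?F → skip
[7] flags=1001 CC?T → r4=0x37
[8] flags=1001 → (cmp)
[9] flags=1001 CS?F → skip
[10] flags=1001 LT?F → skip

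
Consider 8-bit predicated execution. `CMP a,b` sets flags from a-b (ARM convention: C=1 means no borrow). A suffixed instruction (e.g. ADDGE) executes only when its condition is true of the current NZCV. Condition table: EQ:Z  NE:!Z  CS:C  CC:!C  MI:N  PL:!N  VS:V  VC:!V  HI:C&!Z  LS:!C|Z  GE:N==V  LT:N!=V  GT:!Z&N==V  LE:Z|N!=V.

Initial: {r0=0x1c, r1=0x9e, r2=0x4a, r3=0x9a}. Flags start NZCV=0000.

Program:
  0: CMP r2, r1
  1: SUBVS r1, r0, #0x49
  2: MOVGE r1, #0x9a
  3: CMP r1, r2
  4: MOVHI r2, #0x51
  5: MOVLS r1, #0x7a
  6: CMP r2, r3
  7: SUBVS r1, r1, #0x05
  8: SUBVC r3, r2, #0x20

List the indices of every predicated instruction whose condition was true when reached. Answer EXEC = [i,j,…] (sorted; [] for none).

[0] flags=1001 → (cmp)
[1] flags=1001 VS?T → r1=0xd3
[2] flags=1001 GE?T → r1=0x9a
[3] flags=0011 → (cmp)
[4] flags=0011 HI?T → r2=0x51
[5] flags=0011 LS?F → skip
[6] flags=1001 → (cmp)
[7] flags=1001 VS?T → r1=0x95
[8] flags=1001 VC?F → skip

EXEC = [1,2,4,7]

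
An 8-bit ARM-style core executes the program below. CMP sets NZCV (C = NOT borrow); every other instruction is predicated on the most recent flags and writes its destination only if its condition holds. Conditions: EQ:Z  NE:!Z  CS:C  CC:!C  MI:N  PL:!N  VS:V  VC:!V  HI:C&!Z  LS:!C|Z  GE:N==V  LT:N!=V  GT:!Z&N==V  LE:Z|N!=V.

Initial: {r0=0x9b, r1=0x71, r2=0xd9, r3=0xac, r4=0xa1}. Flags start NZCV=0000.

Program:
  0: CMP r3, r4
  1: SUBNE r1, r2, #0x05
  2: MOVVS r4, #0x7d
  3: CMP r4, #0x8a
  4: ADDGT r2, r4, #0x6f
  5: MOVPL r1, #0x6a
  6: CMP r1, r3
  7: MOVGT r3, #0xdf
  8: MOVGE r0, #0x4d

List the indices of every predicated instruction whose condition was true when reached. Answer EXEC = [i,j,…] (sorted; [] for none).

[0] flags=0010 → (cmp)
[1] flags=0010 NE?T → r1=0xd4
[2] flags=0010 VS?F → skip
[3] flags=0010 → (cmp)
[4] flags=0010 GT?T → r2=0x10
[5] flags=0010 PL?T → r1=0x6a
[6] flags=1001 → (cmp)
[7] flags=1001 GT?T → r3=0xdf
[8] flags=1001 GE?T → r0=0x4d

EXEC = [1,4,5,7,8]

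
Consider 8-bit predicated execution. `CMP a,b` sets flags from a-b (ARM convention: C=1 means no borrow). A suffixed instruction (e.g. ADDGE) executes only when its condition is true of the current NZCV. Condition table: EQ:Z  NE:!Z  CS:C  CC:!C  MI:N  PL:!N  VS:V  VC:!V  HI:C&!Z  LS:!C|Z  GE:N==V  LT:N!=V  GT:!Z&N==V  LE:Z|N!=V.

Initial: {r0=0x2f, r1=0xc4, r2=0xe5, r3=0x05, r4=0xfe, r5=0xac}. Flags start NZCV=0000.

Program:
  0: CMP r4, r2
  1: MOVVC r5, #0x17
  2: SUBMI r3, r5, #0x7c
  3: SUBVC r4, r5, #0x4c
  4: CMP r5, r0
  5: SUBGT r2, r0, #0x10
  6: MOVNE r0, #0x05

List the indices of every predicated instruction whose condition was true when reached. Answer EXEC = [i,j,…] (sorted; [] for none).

[0] flags=0010 → (cmp)
[1] flags=0010 VC?T → r5=0x17
[2] flags=0010 MI?F → skip
[3] flags=0010 VC?T → r4=0xcb
[4] flags=1000 → (cmp)
[5] flags=1000 GT?F → skip
[6] flags=1000 NE?T → r0=0x05

EXEC = [1,3,6]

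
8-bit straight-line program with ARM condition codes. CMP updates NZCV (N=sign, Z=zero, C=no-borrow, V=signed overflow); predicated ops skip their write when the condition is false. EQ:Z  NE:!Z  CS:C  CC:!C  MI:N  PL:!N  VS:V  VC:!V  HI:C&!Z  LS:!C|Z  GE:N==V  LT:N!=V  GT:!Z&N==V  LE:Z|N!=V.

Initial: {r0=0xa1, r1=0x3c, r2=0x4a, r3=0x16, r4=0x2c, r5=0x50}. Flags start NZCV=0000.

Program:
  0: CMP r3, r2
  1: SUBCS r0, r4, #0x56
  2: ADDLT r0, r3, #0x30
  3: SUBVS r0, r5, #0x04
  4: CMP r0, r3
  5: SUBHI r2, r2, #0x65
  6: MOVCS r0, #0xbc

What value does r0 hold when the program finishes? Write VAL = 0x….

VAL = 0xbc

0: ✓ CMP  NZCV=1000
1: · SUBCS
2: ✓ ADDLT  r0←0x46
3: · SUBVS
4: ✓ CMP  NZCV=0010
5: ✓ SUBHI  r2←0xe5
6: ✓ MOVCS  r0←0xbc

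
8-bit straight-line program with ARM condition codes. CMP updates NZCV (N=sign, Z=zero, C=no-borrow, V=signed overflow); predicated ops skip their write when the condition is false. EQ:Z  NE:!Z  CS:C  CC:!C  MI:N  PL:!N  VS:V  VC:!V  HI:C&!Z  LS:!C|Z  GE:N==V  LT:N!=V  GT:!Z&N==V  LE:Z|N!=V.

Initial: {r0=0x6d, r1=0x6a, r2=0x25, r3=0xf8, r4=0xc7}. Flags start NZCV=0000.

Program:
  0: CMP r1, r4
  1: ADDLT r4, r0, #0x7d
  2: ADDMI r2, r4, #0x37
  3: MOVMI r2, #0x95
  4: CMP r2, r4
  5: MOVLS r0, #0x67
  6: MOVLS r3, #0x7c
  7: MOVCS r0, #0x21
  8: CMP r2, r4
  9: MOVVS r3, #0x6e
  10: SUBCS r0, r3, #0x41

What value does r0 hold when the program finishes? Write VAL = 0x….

VAL = 0x67

0: ✓ CMP  NZCV=1001
1: · ADDLT
2: ✓ ADDMI  r2←0xfe
3: ✓ MOVMI  r2←0x95
4: ✓ CMP  NZCV=1000
5: ✓ MOVLS  r0←0x67
6: ✓ MOVLS  r3←0x7c
7: · MOVCS
8: ✓ CMP  NZCV=1000
9: · MOVVS
10: · SUBCS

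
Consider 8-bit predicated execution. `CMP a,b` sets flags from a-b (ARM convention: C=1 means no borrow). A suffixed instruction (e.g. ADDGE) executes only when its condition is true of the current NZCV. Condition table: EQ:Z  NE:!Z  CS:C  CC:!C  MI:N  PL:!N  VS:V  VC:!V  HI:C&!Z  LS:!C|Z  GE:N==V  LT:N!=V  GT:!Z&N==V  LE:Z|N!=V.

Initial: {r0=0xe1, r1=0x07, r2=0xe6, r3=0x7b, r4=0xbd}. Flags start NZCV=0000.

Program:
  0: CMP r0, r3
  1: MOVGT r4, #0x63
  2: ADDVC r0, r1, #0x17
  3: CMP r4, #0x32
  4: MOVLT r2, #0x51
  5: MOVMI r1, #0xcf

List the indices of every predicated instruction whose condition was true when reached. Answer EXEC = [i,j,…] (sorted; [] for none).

EXEC = [4,5]

0: ✓ CMP  NZCV=0011
1: · MOVGT
2: · ADDVC
3: ✓ CMP  NZCV=1010
4: ✓ MOVLT  r2←0x51
5: ✓ MOVMI  r1←0xcf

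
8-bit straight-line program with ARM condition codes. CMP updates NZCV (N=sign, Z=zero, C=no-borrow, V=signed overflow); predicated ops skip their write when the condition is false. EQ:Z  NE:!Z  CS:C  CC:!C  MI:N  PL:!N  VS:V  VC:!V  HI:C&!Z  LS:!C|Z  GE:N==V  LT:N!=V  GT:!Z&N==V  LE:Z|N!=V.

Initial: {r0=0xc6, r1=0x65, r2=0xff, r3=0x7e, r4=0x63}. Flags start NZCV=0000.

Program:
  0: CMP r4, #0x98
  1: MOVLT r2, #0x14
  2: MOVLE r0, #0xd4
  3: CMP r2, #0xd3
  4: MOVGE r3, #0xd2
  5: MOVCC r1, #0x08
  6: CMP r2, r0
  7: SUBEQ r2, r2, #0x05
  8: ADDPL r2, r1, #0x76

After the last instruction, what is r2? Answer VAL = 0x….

0: ✓ CMP  NZCV=1001
1: · MOVLT
2: · MOVLE
3: ✓ CMP  NZCV=0010
4: ✓ MOVGE  r3←0xd2
5: · MOVCC
6: ✓ CMP  NZCV=0010
7: · SUBEQ
8: ✓ ADDPL  r2←0xdb

VAL = 0xdb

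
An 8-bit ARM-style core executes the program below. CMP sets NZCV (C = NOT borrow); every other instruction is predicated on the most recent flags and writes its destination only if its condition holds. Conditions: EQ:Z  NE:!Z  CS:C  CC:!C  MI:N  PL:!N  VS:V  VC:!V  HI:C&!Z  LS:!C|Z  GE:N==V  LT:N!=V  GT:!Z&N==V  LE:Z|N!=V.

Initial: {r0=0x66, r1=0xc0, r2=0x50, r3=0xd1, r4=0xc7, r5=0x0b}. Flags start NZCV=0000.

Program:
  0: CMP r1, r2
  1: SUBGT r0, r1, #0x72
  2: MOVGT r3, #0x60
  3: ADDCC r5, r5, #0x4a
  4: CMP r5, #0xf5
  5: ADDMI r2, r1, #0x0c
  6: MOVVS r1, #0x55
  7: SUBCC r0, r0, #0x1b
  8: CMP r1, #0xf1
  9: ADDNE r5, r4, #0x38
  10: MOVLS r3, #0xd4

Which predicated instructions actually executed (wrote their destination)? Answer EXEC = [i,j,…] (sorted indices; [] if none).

[0] flags=0011 → (cmp)
[1] flags=0011 GT?F → skip
[2] flags=0011 GT?F → skip
[3] flags=0011 CC?F → skip
[4] flags=0000 → (cmp)
[5] flags=0000 MI?F → skip
[6] flags=0000 VS?F → skip
[7] flags=0000 CC?T → r0=0x4b
[8] flags=1000 → (cmp)
[9] flags=1000 NE?T → r5=0xff
[10] flags=1000 LS?T → r3=0xd4

EXEC = [7,9,10]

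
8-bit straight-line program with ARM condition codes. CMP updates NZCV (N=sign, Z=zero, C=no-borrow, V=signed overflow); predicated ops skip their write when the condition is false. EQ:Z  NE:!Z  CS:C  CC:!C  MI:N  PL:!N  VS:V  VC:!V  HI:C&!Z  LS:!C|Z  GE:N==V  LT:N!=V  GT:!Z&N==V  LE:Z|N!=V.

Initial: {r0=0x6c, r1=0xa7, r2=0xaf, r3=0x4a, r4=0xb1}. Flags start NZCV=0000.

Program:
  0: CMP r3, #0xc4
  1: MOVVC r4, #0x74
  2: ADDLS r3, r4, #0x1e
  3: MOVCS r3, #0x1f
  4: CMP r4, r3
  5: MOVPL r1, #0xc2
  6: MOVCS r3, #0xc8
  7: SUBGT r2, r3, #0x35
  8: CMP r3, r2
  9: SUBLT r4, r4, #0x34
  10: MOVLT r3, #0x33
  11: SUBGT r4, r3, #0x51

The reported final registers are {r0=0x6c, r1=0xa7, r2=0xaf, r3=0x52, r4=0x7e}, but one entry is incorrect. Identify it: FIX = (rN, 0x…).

FIX = (r3, 0xcf)

0: ✓ CMP  NZCV=1001
1: · MOVVC
2: ✓ ADDLS  r3←0xcf
3: · MOVCS
4: ✓ CMP  NZCV=1000
5: · MOVPL
6: · MOVCS
7: · SUBGT
8: ✓ CMP  NZCV=0010
9: · SUBLT
10: · MOVLT
11: ✓ SUBGT  r4←0x7e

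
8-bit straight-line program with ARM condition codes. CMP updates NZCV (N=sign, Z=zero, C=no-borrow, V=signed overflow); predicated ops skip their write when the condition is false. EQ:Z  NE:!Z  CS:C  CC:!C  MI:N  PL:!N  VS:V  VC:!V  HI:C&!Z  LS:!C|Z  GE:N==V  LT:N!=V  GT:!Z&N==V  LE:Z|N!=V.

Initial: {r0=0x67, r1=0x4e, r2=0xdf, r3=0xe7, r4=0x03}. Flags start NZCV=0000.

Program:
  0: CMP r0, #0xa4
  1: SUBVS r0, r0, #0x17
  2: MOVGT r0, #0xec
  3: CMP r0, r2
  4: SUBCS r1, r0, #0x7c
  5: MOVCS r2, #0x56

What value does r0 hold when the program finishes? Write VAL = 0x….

[0] flags=1001 → (cmp)
[1] flags=1001 VS?T → r0=0x50
[2] flags=1001 GT?T → r0=0xec
[3] flags=0010 → (cmp)
[4] flags=0010 CS?T → r1=0x70
[5] flags=0010 CS?T → r2=0x56

VAL = 0xec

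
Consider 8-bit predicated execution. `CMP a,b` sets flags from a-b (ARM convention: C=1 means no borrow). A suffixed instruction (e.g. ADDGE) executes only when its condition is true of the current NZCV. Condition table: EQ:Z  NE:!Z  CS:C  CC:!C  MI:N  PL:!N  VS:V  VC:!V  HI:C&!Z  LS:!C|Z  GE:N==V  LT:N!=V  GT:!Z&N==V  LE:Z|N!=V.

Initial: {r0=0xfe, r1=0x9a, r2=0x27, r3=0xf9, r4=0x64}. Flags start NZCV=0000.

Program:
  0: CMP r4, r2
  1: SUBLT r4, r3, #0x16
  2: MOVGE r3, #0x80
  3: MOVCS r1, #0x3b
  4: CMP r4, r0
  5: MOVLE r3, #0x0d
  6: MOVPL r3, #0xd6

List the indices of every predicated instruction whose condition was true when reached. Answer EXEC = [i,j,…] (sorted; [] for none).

0: ✓ CMP  NZCV=0010
1: · SUBLT
2: ✓ MOVGE  r3←0x80
3: ✓ MOVCS  r1←0x3b
4: ✓ CMP  NZCV=0000
5: · MOVLE
6: ✓ MOVPL  r3←0xd6

EXEC = [2,3,6]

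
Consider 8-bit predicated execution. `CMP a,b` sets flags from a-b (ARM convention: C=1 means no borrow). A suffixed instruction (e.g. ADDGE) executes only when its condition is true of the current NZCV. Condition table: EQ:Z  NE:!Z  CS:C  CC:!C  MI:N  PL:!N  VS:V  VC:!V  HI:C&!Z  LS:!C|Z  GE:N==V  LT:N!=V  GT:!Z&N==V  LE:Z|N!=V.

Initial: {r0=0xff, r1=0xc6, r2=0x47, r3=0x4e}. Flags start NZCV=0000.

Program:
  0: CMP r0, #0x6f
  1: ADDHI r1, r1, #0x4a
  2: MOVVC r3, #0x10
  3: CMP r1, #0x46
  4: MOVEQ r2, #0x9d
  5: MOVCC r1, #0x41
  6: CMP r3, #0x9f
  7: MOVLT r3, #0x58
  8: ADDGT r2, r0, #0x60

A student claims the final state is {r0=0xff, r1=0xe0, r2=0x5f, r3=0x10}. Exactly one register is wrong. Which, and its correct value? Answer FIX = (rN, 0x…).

[0] flags=1010 → (cmp)
[1] flags=1010 HI?T → r1=0x10
[2] flags=1010 VC?T → r3=0x10
[3] flags=1000 → (cmp)
[4] flags=1000 EQ?F → skip
[5] flags=1000 CC?T → r1=0x41
[6] flags=0000 → (cmp)
[7] flags=0000 LT?F → skip
[8] flags=0000 GT?T → r2=0x5f

FIX = (r1, 0x41)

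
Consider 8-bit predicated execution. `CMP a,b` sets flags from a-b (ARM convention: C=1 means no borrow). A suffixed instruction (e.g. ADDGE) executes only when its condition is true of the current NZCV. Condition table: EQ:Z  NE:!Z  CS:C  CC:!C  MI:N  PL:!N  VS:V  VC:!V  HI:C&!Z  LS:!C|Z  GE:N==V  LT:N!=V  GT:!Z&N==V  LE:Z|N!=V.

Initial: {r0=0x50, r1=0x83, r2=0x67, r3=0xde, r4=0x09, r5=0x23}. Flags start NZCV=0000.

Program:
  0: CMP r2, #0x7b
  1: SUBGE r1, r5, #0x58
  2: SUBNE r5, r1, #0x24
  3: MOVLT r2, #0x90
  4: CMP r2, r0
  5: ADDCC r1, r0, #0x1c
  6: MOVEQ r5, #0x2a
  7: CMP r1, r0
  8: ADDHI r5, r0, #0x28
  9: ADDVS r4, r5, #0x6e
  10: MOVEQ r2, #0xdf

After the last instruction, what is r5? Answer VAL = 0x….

VAL = 0x78

[0] flags=1000 → (cmp)
[1] flags=1000 GE?F → skip
[2] flags=1000 NE?T → r5=0x5f
[3] flags=1000 LT?T → r2=0x90
[4] flags=0011 → (cmp)
[5] flags=0011 CC?F → skip
[6] flags=0011 EQ?F → skip
[7] flags=0011 → (cmp)
[8] flags=0011 HI?T → r5=0x78
[9] flags=0011 VS?T → r4=0xe6
[10] flags=0011 EQ?F → skip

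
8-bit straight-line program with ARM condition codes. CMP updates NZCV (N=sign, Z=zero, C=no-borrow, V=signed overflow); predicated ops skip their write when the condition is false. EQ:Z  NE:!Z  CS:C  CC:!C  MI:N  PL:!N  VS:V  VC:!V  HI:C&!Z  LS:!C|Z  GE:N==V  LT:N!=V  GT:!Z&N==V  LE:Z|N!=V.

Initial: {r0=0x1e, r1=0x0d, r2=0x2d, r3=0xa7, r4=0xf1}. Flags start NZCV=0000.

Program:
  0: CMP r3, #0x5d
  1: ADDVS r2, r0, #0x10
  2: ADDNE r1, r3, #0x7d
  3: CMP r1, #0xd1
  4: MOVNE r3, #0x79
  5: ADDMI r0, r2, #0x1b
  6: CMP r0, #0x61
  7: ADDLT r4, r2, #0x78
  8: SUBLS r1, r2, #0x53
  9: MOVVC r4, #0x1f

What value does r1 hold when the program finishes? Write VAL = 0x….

[0] flags=0011 → (cmp)
[1] flags=0011 VS?T → r2=0x2e
[2] flags=0011 NE?T → r1=0x24
[3] flags=0000 → (cmp)
[4] flags=0000 NE?T → r3=0x79
[5] flags=0000 MI?F → skip
[6] flags=1000 → (cmp)
[7] flags=1000 LT?T → r4=0xa6
[8] flags=1000 LS?T → r1=0xdb
[9] flags=1000 VC?T → r4=0x1f

VAL = 0xdb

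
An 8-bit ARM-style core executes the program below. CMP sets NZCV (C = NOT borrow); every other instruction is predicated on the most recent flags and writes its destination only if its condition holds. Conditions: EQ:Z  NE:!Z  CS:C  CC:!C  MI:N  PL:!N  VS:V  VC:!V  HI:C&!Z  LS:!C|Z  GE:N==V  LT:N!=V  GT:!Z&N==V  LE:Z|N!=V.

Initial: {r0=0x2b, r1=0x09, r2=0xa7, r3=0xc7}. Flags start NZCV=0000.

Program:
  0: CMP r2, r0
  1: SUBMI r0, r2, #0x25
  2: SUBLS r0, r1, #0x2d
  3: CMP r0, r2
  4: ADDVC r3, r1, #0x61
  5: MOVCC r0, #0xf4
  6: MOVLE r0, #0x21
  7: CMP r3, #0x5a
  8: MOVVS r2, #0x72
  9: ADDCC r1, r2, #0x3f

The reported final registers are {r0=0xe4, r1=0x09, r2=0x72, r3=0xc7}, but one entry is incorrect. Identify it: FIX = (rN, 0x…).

FIX = (r0, 0xf4)

0: ✓ CMP  NZCV=0011
1: · SUBMI
2: · SUBLS
3: ✓ CMP  NZCV=1001
4: · ADDVC
5: ✓ MOVCC  r0←0xf4
6: · MOVLE
7: ✓ CMP  NZCV=0011
8: ✓ MOVVS  r2←0x72
9: · ADDCC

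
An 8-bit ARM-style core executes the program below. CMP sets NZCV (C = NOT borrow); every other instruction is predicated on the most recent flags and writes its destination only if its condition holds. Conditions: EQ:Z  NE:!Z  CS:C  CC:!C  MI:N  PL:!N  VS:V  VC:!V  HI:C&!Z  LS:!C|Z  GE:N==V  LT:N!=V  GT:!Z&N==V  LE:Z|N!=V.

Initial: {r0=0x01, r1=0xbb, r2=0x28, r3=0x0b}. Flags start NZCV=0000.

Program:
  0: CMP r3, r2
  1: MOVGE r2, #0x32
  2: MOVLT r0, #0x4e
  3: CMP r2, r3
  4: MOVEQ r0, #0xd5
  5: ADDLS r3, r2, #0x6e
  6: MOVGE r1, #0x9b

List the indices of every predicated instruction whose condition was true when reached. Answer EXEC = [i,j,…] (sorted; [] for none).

EXEC = [2,6]

[0] flags=1000 → (cmp)
[1] flags=1000 GE?F → skip
[2] flags=1000 LT?T → r0=0x4e
[3] flags=0010 → (cmp)
[4] flags=0010 EQ?F → skip
[5] flags=0010 LS?F → skip
[6] flags=0010 GE?T → r1=0x9b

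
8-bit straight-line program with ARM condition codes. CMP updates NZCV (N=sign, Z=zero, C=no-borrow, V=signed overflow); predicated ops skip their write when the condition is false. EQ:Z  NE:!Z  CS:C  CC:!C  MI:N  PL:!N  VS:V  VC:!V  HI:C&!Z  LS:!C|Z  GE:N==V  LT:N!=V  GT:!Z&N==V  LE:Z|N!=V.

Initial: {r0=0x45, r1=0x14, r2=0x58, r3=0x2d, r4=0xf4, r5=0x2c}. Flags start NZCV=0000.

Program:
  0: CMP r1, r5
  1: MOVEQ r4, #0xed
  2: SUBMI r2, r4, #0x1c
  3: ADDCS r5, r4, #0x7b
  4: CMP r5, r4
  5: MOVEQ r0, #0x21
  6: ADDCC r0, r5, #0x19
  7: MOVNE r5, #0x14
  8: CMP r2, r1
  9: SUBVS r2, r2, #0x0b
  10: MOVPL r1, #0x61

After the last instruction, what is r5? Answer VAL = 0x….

0: ✓ CMP  NZCV=1000
1: · MOVEQ
2: ✓ SUBMI  r2←0xd8
3: · ADDCS
4: ✓ CMP  NZCV=0000
5: · MOVEQ
6: ✓ ADDCC  r0←0x45
7: ✓ MOVNE  r5←0x14
8: ✓ CMP  NZCV=1010
9: · SUBVS
10: · MOVPL

VAL = 0x14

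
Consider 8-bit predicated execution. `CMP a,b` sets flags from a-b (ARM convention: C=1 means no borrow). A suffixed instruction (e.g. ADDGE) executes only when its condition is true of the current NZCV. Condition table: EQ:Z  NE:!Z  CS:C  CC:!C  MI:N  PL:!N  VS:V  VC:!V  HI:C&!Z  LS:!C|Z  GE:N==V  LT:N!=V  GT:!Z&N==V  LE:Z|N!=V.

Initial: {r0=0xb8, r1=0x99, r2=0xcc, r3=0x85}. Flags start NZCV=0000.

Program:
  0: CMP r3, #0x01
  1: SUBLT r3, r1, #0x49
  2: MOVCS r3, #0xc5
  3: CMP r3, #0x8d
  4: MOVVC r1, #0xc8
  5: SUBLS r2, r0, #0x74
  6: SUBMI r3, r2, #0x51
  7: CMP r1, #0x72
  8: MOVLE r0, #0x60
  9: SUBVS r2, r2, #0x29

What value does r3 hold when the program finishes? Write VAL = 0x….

0: ✓ CMP  NZCV=1010
1: ✓ SUBLT  r3←0x50
2: ✓ MOVCS  r3←0xc5
3: ✓ CMP  NZCV=0010
4: ✓ MOVVC  r1←0xc8
5: · SUBLS
6: · SUBMI
7: ✓ CMP  NZCV=0011
8: ✓ MOVLE  r0←0x60
9: ✓ SUBVS  r2←0xa3

VAL = 0xc5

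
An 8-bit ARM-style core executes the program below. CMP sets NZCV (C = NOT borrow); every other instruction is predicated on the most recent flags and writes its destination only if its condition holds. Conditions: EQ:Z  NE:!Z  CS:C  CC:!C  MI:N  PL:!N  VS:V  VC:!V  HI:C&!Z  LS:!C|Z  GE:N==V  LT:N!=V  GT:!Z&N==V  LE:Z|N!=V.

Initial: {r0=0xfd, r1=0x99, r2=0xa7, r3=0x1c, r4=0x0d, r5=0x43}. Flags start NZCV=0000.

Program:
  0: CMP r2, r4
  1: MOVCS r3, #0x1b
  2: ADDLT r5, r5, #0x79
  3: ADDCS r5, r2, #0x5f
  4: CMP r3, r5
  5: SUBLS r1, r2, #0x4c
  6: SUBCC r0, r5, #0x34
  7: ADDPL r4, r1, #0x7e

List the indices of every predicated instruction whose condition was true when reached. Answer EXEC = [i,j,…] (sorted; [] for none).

EXEC = [1,2,3,7]

[0] flags=1010 → (cmp)
[1] flags=1010 CS?T → r3=0x1b
[2] flags=1010 LT?T → r5=0xbc
[3] flags=1010 CS?T → r5=0x06
[4] flags=0010 → (cmp)
[5] flags=0010 LS?F → skip
[6] flags=0010 CC?F → skip
[7] flags=0010 PL?T → r4=0x17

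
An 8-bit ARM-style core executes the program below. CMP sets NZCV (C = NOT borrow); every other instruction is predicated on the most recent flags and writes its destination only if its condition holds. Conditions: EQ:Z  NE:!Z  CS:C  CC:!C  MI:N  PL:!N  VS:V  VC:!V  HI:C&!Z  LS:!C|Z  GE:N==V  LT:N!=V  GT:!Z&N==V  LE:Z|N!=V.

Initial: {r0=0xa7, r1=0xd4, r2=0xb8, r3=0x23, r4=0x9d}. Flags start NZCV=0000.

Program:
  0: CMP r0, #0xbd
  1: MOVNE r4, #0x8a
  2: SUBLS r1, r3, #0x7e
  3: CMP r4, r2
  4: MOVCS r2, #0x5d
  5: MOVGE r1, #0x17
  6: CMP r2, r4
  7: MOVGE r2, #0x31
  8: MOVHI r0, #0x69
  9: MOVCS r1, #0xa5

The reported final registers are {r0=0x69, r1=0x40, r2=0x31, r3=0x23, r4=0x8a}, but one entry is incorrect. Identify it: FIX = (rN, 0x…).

FIX = (r1, 0xa5)

[0] flags=1000 → (cmp)
[1] flags=1000 NE?T → r4=0x8a
[2] flags=1000 LS?T → r1=0xa5
[3] flags=1000 → (cmp)
[4] flags=1000 CS?F → skip
[5] flags=1000 GE?F → skip
[6] flags=0010 → (cmp)
[7] flags=0010 GE?T → r2=0x31
[8] flags=0010 HI?T → r0=0x69
[9] flags=0010 CS?T → r1=0xa5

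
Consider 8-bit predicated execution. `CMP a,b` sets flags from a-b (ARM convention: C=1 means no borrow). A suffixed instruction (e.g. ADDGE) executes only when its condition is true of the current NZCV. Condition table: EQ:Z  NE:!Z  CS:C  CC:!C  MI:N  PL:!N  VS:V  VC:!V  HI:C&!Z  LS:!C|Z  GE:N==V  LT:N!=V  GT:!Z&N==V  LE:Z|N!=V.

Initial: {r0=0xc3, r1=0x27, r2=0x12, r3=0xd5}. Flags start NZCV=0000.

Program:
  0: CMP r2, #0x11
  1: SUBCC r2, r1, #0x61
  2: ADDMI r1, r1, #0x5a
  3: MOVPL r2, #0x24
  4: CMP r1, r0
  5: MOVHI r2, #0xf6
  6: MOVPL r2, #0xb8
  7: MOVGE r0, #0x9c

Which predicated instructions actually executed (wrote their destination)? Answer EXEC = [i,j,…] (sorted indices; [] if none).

EXEC = [3,6,7]

[0] flags=0010 → (cmp)
[1] flags=0010 CC?F → skip
[2] flags=0010 MI?F → skip
[3] flags=0010 PL?T → r2=0x24
[4] flags=0000 → (cmp)
[5] flags=0000 HI?F → skip
[6] flags=0000 PL?T → r2=0xb8
[7] flags=0000 GE?T → r0=0x9c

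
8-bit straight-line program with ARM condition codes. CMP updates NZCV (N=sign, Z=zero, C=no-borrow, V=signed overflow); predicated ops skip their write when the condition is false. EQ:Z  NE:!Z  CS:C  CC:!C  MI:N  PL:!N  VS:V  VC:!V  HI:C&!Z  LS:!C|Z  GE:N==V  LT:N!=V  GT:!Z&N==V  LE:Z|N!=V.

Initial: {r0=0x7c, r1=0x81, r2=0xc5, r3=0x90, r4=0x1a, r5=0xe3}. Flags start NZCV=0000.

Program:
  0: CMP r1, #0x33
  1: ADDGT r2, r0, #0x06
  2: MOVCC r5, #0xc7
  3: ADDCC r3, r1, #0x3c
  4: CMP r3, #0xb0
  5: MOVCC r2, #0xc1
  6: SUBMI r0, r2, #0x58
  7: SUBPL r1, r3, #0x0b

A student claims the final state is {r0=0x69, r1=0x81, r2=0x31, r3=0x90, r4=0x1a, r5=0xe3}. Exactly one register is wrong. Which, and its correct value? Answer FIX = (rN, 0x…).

0: ✓ CMP  NZCV=0011
1: · ADDGT
2: · MOVCC
3: · ADDCC
4: ✓ CMP  NZCV=1000
5: ✓ MOVCC  r2←0xc1
6: ✓ SUBMI  r0←0x69
7: · SUBPL

FIX = (r2, 0xc1)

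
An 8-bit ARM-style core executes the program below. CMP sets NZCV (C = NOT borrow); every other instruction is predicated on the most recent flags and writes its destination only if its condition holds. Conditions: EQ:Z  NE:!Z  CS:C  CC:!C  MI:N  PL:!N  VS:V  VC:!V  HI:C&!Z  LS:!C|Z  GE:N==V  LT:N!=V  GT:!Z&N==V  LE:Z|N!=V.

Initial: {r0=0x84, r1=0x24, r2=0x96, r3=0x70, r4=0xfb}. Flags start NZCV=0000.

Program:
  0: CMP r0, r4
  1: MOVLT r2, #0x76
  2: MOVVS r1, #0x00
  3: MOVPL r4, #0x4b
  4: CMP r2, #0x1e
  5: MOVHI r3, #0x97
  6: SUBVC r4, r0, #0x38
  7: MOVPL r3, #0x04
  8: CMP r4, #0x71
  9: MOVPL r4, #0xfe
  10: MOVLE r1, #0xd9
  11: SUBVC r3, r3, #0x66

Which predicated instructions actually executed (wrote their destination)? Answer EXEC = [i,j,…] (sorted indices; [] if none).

[0] flags=1000 → (cmp)
[1] flags=1000 LT?T → r2=0x76
[2] flags=1000 VS?F → skip
[3] flags=1000 PL?F → skip
[4] flags=0010 → (cmp)
[5] flags=0010 HI?T → r3=0x97
[6] flags=0010 VC?T → r4=0x4c
[7] flags=0010 PL?T → r3=0x04
[8] flags=1000 → (cmp)
[9] flags=1000 PL?F → skip
[10] flags=1000 LE?T → r1=0xd9
[11] flags=1000 VC?T → r3=0x9e

EXEC = [1,5,6,7,10,11]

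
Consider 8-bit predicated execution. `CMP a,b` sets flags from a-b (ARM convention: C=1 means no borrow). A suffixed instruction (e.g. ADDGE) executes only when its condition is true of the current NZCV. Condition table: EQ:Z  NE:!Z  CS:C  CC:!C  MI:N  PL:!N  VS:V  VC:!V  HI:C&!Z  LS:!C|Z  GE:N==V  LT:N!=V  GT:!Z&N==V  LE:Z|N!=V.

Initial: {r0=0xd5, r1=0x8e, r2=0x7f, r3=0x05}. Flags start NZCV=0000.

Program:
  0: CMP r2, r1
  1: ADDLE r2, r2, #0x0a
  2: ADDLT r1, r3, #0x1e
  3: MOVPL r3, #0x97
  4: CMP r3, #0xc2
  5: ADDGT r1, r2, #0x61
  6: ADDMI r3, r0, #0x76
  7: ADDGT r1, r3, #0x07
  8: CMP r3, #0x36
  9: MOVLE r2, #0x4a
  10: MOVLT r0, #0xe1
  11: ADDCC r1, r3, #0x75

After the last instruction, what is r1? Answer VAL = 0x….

VAL = 0x7a

0: ✓ CMP  NZCV=1001
1: · ADDLE
2: · ADDLT
3: · MOVPL
4: ✓ CMP  NZCV=0000
5: ✓ ADDGT  r1←0xe0
6: · ADDMI
7: ✓ ADDGT  r1←0x0c
8: ✓ CMP  NZCV=1000
9: ✓ MOVLE  r2←0x4a
10: ✓ MOVLT  r0←0xe1
11: ✓ ADDCC  r1←0x7a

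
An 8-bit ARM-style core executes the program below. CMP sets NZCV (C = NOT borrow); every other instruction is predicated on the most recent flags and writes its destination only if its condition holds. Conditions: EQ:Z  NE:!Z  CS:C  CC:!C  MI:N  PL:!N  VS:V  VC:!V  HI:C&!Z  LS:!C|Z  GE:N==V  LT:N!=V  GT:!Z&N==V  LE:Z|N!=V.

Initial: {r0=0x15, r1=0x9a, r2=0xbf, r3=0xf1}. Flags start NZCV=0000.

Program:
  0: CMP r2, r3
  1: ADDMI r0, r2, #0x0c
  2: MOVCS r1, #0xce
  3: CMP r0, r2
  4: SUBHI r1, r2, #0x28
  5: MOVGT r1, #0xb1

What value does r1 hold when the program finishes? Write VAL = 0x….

0: ✓ CMP  NZCV=1000
1: ✓ ADDMI  r0←0xcb
2: · MOVCS
3: ✓ CMP  NZCV=0010
4: ✓ SUBHI  r1←0x97
5: ✓ MOVGT  r1←0xb1

VAL = 0xb1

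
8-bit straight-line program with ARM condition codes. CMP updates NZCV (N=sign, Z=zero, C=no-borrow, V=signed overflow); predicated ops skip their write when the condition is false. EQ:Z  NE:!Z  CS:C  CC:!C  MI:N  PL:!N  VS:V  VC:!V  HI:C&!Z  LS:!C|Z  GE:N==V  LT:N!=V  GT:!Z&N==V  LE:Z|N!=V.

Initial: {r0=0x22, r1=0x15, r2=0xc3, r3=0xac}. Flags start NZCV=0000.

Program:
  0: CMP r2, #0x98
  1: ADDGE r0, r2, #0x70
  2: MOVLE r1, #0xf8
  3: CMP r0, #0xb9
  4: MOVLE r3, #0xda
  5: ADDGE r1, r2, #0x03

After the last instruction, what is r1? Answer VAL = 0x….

VAL = 0xc6

[0] flags=0010 → (cmp)
[1] flags=0010 GE?T → r0=0x33
[2] flags=0010 LE?F → skip
[3] flags=0000 → (cmp)
[4] flags=0000 LE?F → skip
[5] flags=0000 GE?T → r1=0xc6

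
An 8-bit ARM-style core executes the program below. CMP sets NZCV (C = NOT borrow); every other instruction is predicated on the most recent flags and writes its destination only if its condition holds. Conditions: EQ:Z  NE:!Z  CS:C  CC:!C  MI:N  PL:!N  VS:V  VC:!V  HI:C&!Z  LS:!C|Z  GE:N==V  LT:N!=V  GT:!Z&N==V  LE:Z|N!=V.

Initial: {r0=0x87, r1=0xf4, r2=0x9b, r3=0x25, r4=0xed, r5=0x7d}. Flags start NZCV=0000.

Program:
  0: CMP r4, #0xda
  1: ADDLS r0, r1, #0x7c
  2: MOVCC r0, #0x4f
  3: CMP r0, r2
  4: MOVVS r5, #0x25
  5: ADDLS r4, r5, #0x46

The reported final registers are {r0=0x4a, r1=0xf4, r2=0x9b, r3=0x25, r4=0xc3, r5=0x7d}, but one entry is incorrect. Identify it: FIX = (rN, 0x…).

0: ✓ CMP  NZCV=0010
1: · ADDLS
2: · MOVCC
3: ✓ CMP  NZCV=1000
4: · MOVVS
5: ✓ ADDLS  r4←0xc3

FIX = (r0, 0x87)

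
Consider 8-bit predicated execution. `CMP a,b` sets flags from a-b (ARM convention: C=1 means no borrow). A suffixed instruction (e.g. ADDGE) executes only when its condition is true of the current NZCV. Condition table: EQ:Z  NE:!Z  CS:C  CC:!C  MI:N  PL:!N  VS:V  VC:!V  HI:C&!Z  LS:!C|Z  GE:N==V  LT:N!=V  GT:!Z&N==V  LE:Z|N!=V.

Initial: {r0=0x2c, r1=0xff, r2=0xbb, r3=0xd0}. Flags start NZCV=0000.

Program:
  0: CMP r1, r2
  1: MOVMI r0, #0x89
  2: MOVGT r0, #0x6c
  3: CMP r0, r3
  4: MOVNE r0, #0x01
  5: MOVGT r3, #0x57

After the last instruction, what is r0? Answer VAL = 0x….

[0] flags=0010 → (cmp)
[1] flags=0010 MI?F → skip
[2] flags=0010 GT?T → r0=0x6c
[3] flags=1001 → (cmp)
[4] flags=1001 NE?T → r0=0x01
[5] flags=1001 GT?T → r3=0x57

VAL = 0x01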